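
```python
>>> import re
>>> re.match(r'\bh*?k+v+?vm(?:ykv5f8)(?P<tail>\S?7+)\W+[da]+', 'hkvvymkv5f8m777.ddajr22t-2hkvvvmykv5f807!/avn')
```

None

`re.match` won't scan ahead — the pattern has to work from the very first character.
Here position 0 doesn't satisfy it, so the call returns None.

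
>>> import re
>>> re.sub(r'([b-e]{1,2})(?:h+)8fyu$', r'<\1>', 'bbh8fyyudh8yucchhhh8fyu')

'bbh8fyyudh8yu<cc>'

Pattern: 1 to 2 of a character in [b-e] (captured); then one or more of a literal 'h' (non-capturing group); then the literal '8f', then the literal 'yu'; then anchored at the end.
Matches: at [13:23] → 'cchhhh8fyu'.
`\1` in the replacement pulls in group 1's text for each match.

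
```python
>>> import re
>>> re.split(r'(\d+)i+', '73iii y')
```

['', '73', ' y']

This matches one or more of a digit (captured); then one or more of a literal 'i'.
Matches to split on: at [0:5] → '73iii'.
With a capturing group present, the delimiter's captured portion is kept in the result list.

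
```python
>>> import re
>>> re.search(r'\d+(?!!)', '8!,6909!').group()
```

'690'

`(?!…)`/`(?<!…)` only lets a position through if the neighbouring text does NOT match; no characters are consumed.
`search` walks the string left to right and returns the first match it finds.
The match spans [3:6] → '690'.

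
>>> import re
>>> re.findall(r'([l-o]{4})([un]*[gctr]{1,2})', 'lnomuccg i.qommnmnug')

Pattern: exactly 4 of a character in [l-o] (captured); then zero or more of one of [un], then 1 to 2 of one of [gctr] (captured).
Scanning left to right: at [0:7] match 'lnomucc', groups = ('lnom', 'ucc'); at [13:20] match 'mmnmnug', groups = ('mmnm', 'nug').
With 2 capturing groups, `findall` returns a 2-tuple per match.

[('lnom', 'ucc'), ('mmnm', 'nug')]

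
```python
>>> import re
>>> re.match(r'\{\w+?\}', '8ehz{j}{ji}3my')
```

None

`re.match` won't scan ahead — the pattern has to work from the very first character.
Here the string doesn't start with a match, so the call returns None.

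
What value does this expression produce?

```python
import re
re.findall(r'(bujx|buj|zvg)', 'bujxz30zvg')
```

['bujx', 'zvg']

The regex engine tests alternatives in the order written; an earlier branch that matches wins even if a later one would match more.
Matches: at [0:4] match 'bujx', group 1 = 'bujx'; at [7:10] match 'zvg', group 1 = 'zvg'.
`findall` collects group 1 from each match (2 total).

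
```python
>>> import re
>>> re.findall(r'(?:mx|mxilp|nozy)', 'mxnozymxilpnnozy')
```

The regex engine tests alternatives in the order written; an earlier branch that matches wins even if a later one would match more.
Since nothing is captured, `findall` lists the 4 matched substrings directly.

['mx', 'nozy', 'mx', 'nozy']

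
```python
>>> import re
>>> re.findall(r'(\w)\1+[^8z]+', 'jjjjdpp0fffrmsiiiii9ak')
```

`\1` has to match the exact text group 1 already captured.
`findall` collects group 1 from the one match (1 total).

['j']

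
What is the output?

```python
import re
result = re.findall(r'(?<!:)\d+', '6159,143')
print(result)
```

Because the assertion is negative and zero-width, positions next to the forbidden text are skipped.
Scanning left to right: at [0:4] → '6159'; at [5:8] → '143'.
Since nothing is captured, `findall` lists the 2 matched substrings directly.

['6159', '143']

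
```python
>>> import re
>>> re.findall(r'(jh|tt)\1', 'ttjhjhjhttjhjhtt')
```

The backreference `\1` re-matches whatever the first group consumed, character for character.
Scanning left to right: at [2:6] match 'jhjh', group 1 = 'jh'; at [10:14] match 'jhjh', group 1 = 'jh'.
`findall` collects group 1 from each match (2 total).

['jh', 'jh']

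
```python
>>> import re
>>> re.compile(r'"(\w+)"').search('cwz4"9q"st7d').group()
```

'"9q"'

The match spans [4:8] → '"9q"'.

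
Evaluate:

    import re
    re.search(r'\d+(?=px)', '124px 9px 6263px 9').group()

Because the assertion is zero-width, the text it checks is not consumed and won't appear in the result.
`re.search` scans for the first position where the pattern succeeds.
The match spans [0:3] → '124'.

'124'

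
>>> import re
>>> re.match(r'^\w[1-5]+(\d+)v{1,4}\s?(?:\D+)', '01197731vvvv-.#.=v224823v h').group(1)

Pattern: anchored at the start of the string; then a word character, then one or more of a character in [1-5]; then one or more of a digit (captured); then 1 to 4 of the literal 'v', then optionally whitespace; then one or more of a non-digit (non-capturing group).
`re.match` only tries the pattern at the start of the string.
The match spans [0:18] → '01197731vvvv-.#.=v'.
Captured: group 1 = '97731'.

'97731'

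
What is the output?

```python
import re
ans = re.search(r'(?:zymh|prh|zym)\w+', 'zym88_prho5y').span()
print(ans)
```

`re.search` tries every starting position until one works.
The match spans [0:12] → 'zym88_prho5y'.

(0, 12)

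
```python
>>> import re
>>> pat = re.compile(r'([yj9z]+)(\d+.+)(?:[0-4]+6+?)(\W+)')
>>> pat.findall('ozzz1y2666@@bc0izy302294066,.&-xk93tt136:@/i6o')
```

With 3 capturing groups, `findall` returns a 3-tuple per match.

[('zzz', '1y2666@@bc0izy302294066,.&-xk93tt1', ':@/')]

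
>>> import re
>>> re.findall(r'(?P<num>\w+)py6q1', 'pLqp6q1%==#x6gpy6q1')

The pattern matches one or more of a word character (captured as 'num'); then the literal 'py', then the literal '6q1'.
`findall` collects group 1 from the one match (1 total).

['x6g']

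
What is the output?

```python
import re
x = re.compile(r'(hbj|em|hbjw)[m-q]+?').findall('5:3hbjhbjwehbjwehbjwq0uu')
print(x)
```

['hbjw']

Scanning left to right: at [16:21] match 'hbjwq', group 1 = 'hbjw'.
Because there's exactly one group, `findall` drops the full match and keeps group 1 from the one hit.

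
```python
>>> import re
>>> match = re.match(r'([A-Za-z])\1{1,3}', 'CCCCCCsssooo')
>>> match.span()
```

(0, 4)

`match` is anchored at position 0; if the pattern doesn't fit there, it returns None.
The match spans [0:4] → 'CCCC'.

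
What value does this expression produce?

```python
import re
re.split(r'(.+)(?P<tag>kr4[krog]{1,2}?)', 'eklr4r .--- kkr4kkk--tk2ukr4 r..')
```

['', 'eklr4r .--- k', 'kr4k', 'kk--tk2ukr4 r..']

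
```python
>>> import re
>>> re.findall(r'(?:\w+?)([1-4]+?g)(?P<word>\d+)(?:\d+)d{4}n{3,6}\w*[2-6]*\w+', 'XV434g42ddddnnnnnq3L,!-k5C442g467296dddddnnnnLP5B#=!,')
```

The `?` after the quantifier makes it lazy — it takes as little as possible before letting the rest of the pattern try.
With 2 capturing groups, `findall` returns a 2-tuple per match.

[('434g', '4')]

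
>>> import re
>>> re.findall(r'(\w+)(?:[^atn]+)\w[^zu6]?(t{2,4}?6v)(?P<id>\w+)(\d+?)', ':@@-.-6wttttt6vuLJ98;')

[('6', 'ttt6v', 'uLJ9', '8')]

With 4 capturing groups, `findall` returns a 4-tuple per match.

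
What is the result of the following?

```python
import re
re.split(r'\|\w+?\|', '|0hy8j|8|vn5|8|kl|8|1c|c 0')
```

['', '8', '8', '8', 'c 0']

Matches to split on: at [0:7] → '|0hy8j|'; at [8:13] → '|vn5|'; at [14:18] → '|kl|'; at [19:23] → '|1c|'.
Each match becomes a cut point; 5 segments remain.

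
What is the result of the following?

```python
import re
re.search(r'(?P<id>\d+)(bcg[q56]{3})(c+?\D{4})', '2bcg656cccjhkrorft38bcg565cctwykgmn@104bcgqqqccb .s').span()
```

(0, 12)

Pattern: one or more of a digit (captured as 'id'); then the literal 'bcg', then exactly 3 of one of [q56] (captured); then one or more of a literal 'c' (lazy), then exactly 4 of a non-digit (captured).
With the lazy modifier that quantifier settles for the fewest repetitions that let the rest of the pattern succeed (the atoms after it are unaffected and can still be greedy).
Unlike `match`, `search` isn't anchored — it looks for the pattern anywhere in the string.
The match spans [0:12] → '2bcg656cccjh'.
Captured: group 1 = '2', group 2 = 'bcg656', group 3 = 'cccjh'.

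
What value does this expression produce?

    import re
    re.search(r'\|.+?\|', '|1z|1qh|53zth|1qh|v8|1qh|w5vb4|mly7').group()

A `+?`/`*?`/`{m,n}?` starts at its minimum and grows only as far as needed for what follows to match.
The match spans [0:4] → '|1z|'.

'|1z|'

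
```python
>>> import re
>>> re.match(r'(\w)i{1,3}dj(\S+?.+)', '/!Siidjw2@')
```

This matches a word character (captured); then 1 to 3 of a literal 'i', then the literal 'dj'; then one or more of a non-whitespace character (lazy), then one or more of any character (captured).
With `match`, the pattern is implicitly anchored at the beginning.
Here the pattern fails at index 0, so the call returns None.

None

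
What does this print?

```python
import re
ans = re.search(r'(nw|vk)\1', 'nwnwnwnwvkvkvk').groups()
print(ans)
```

A backreference is literal: `\1` must see the identical characters the first group matched.
`re.search` scans for the first position where the pattern succeeds.
The match spans [0:4] → 'nwnw'.
Captured: group 1 = 'nw'.

('nw',)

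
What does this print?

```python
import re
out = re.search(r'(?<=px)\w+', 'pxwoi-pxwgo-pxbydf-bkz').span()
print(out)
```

(2, 5)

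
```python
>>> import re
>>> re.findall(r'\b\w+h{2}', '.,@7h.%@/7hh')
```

Pattern: a word boundary (`\b`, zero-width); then one or more of a word character; then exactly 2 of a literal 'h'.
No capturing groups, so `findall` returns the 1 full match string.

['7hh']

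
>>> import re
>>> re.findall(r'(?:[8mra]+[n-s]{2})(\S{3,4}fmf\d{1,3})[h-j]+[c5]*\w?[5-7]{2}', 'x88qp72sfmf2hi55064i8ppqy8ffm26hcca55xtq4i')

['72sfmf2']

One capturing group, so `findall` returns just the captured substring from the one match — 1 in all.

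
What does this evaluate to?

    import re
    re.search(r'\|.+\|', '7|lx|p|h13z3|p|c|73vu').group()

Unlike `match`, `search` isn't anchored — it looks for the pattern anywhere in the string.
The match spans [1:17] → '|lx|p|h13z3|p|c|'.

'|lx|p|h13z3|p|c|'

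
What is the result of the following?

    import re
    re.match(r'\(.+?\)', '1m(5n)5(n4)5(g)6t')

None

With `match`, the pattern is implicitly anchored at the beginning.
Here the string doesn't start with a match, so the call returns None.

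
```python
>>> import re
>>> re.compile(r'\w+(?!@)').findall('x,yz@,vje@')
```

The negative lookaround is zero-width — it rules out positions where the adjacent text would match, without consuming anything.
With no groups in the pattern, `findall` gives back each whole match — 3 here.

['x', 'y', 'vj']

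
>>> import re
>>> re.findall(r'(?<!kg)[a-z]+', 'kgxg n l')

['kgxg', 'n', 'l']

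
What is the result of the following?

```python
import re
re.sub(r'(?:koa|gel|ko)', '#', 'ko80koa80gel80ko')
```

The regex engine tests alternatives in the order written; an earlier branch that matches wins even if a later one would match more.
Matches: at [0:2] → 'ko'; at [4:7] → 'koa'; at [9:12] → 'gel'; at [14:16] → 'ko'.
Each match is replaced by '#'.

'#80#80#80#'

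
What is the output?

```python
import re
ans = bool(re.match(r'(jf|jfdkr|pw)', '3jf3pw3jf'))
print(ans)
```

`match` is anchored at position 0; if the pattern doesn't fit there, it returns None.
Here the pattern fails at index 0, so the call returns None, and `bool(None)` is False.

False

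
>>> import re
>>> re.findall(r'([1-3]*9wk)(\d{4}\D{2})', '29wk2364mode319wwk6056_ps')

[('29wk', '2364mo')]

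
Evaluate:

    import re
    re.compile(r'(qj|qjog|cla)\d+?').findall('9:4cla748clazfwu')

['cla']

Walking the string: at [3:7] match 'cla7', group 1 = 'cla'.
With a single group, `findall` returns only what that group captured — 1 item.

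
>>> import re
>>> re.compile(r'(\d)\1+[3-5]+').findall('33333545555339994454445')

The backreference `\1` re-matches whatever the first group consumed, character for character.
One capturing group, so `findall` returns just the captured substring from each match — 2 in all.

['3', '9']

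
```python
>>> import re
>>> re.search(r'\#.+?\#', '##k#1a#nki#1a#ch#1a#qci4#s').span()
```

(0, 4)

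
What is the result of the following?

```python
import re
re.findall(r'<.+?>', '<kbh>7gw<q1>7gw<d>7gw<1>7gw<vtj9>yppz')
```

['<kbh>', '<q1>', '<d>', '<1>', '<vtj9>']

Matches: at [0:5] → '<kbh>'; at [8:12] → '<q1>'; at [15:18] → '<d>'; at [21:24] → '<1>'; at [27:33] → '<vtj9>'.
With no groups in the pattern, `findall` gives back each whole match — 5 here.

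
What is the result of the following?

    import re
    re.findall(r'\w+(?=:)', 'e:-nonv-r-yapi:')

The positive lookaround only admits positions where the adjacent text matches; those characters stay outside the span.
Walking the string: at [0:1] → 'e'; at [10:14] → 'yapi'.
`findall` yields the raw match text (2 of them) because the pattern has no groups.

['e', 'yapi']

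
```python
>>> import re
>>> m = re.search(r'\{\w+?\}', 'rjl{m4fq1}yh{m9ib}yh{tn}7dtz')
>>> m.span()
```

Unlike `match`, `search` isn't anchored — it looks for the pattern anywhere in the string.
The match spans [3:10] → '{m4fq1}'.

(3, 10)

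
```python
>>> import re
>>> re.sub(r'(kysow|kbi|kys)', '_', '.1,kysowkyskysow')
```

'.1,___'

`|` is ordered: at each position the engine commits to the first alternative that works.
Each match is replaced by '_'.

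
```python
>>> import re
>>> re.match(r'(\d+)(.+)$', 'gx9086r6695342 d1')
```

None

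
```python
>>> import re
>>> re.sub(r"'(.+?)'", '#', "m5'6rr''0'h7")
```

'm5##h7'

Every occurrence is swapped for '#'.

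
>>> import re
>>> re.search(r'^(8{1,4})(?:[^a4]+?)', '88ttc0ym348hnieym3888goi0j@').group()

This matches anchored at the start of the string; then 1 to 4 of a literal '8' (captured); then one or more of any character except [a4] (lazy) (non-capturing group).
`search` walks the string left to right and returns the first match it finds.
The match spans [0:3] → '88t'.
Captured: group 1 = '88'.

'88t'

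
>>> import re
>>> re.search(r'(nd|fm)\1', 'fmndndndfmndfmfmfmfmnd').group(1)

The match spans [2:6] → 'ndnd'.
Captured: group 1 = 'nd'.

'nd'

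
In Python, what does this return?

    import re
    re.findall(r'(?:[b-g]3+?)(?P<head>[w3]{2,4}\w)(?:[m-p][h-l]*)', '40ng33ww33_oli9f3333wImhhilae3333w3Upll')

['ww33_', '333wI', '33w3U']

The pattern matches a character in [b-g], then one or more of the literal '3' (lazy) (non-capturing group); then 2 to 4 of one of [w3], then a word character (captured as 'head'); then a character in [m-p], then zero or more of a character in [h-l] (non-capturing group).
The `?` after the quantifier makes it lazy — it takes as little as possible before letting the rest of the pattern try.
Matches: at [3:14] match 'g33ww33_oli', group 1 = 'ww33_'; at [15:27] match 'f3333wImhhil', group 1 = '333wI'; at [28:39] match 'e3333w3Upll', group 1 = '33w3U'.
`findall` collects group 1 from each match (3 total).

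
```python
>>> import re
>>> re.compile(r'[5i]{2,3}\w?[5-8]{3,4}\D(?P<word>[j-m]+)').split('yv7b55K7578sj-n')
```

The pattern matches 2 to 3 of one of [5i], then optionally a word character; then 3 to 4 of a character in [5-8]; then a non-digit; then one or more of a character in [j-m] (captured as 'word').
Matches to split on: at [4:13] → '55K7578sj'.
With a capturing group present, the delimiter's captured portion is kept in the result list.

['yv7b', 'j', '-n']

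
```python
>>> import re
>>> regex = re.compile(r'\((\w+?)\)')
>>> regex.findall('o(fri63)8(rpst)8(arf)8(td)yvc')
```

['fri63', 'rpst', 'arf', 'td']

One capturing group, so `findall` returns just the captured substring from each match — 4 in all.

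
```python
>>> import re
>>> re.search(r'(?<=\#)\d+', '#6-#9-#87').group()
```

The positive lookaround only admits positions where the adjacent text matches; those characters stay outside the span.
The match spans [1:2] → '6'.

'6'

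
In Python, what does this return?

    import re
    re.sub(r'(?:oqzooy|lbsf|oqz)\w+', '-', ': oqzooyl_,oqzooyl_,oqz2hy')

': -,-,-'

`sub` substitutes '-' at each match site.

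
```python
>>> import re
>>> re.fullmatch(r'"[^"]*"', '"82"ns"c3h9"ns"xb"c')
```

None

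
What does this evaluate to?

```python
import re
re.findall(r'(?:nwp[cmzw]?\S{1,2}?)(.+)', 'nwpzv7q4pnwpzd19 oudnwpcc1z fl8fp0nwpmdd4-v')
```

['7q4pnwpzd19 oudnwpcc1z fl8fp0nwpmdd4-v']

Pattern: the literal 'nwp', then optionally one of [cmzw], then 1 to 2 of a non-whitespace character (lazy) (non-capturing group); then one or more of any character (captured).
Scanning left to right: at [0:43] match 'nwpzv7q4pnwpzd19 oudnwpcc1z fl8fp0nwpmdd4-v', group 1 = '7q4pnwpzd19 oudnwpcc1z fl8fp0nwpmdd4-v'.
One capturing group, so `findall` returns just the captured substring from the one match — 1 in all.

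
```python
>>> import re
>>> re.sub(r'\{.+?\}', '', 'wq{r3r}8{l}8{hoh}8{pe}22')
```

'wq88822'

A non-greedy quantifier consumes as few characters as it can — just enough that the remainder of the pattern still matches from where it stops; whatever follows it matches normally.
Every occurrence is swapped for ''.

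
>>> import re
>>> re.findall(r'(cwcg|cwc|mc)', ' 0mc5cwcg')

['mc', 'cwcg']

`|` is ordered: at each position the engine commits to the first alternative that works.
With a single group, `findall` returns only what that group captured — 2 items.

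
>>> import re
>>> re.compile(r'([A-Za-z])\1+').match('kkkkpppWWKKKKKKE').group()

'kkkk'

The backreference `\1` re-matches whatever the first group consumed, character for character.
`re.match` only tries the pattern at the start of the string.
The match spans [0:4] → 'kkkk'.
Captured: group 1 = 'k'.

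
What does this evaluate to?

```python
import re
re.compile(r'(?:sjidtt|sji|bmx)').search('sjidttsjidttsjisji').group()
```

`|` is ordered: at each position the engine commits to the first alternative that works.
Unlike `match`, `search` isn't anchored — it looks for the pattern anywhere in the string.
The match spans [0:6] → 'sjidtt'.

'sjidtt'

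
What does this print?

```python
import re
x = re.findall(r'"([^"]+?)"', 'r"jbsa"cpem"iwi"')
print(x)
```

['jbsa', 'iwi']

Because there's exactly one group, `findall` drops the full match and keeps group 1 from each hit.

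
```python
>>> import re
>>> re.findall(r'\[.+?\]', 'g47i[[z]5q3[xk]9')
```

['[[z]', '[xk]']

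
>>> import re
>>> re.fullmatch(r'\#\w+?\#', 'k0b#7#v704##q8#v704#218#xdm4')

None

`fullmatch` succeeds only if the pattern covers the string from start to end.
Here there's no way to consume every character, so the call returns None.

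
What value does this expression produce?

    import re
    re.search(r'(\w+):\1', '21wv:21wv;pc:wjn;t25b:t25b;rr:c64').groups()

The match spans [0:9] → '21wv:21wv'.
Captured: group 1 = '21wv'.

('21wv',)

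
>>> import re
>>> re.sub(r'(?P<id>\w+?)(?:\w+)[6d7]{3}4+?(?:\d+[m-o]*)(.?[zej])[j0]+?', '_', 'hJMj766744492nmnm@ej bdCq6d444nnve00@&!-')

The pattern matches one or more of a word character (lazy) (captured as 'id'); then one or more of a word character (non-capturing group); then exactly 3 of one of [6d7], then one or more of the literal '4' (lazy); then one or more of a digit, then zero or more of a character in [m-o] (non-capturing group); then optionally any character, then one of [zej] (captured); then one or more of one of [j0] (lazy).
Matches: at [0:20] → 'hJMj766744492nmnm@ej'.
Each match is replaced by '_'.

'_ bdCq6d444nnve00@&!-'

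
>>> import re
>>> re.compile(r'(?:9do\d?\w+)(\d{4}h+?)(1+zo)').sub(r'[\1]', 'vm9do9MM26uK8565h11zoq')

'vm[8565h]q'

This matches the literal '9do', then optionally a digit, then one or more of a word character (non-capturing group); then exactly 4 of a digit, then one or more of the literal 'h' (lazy) (captured); then one or more of the literal '1', then the literal 'zo' (captured).
Matches: at [2:21] → '9do9MM26uK8565h11zo'.
Each match is replaced using the text its own group 1 captured.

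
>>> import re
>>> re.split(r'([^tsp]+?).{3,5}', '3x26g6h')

The pattern matches one or more of any character except [tsp] (lazy) (captured); then 3 to 5 of any character.
A non-greedy quantifier consumes as few characters as it can — just enough that the remainder of the pattern still matches from where it stops; whatever follows it matches normally.
Matches to split on: at [0:6] → '3x26g6'.
Because the pattern has a capturing group, `split` also inserts each captured text between the pieces.

['', '3', 'h']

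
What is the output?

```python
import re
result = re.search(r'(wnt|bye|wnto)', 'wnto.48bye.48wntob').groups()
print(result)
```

The match spans [0:3] → 'wnt'.
Captured: group 1 = 'wnt'.

('wnt',)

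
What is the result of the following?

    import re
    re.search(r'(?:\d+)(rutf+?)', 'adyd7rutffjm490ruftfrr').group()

'7rutf'

The pattern matches one or more of a digit (non-capturing group); then the literal 'rut', then one or more of a literal 'f' (lazy) (captured).
Because the quantifier is non-greedy, it stops expanding at the earliest point where the rest of the pattern can succeed.
`re.search` tries every starting position until one works.
The match spans [4:9] → '7rutf'.
Captured: group 1 = 'rutf'.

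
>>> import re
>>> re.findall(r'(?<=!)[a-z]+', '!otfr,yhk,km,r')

['otfr']

The positive lookaround only admits positions where the adjacent text matches; those characters stay outside the span.
Walking the string: at [1:5] → 'otfr'.
`findall` yields the raw match text (1 of them) because the pattern has no groups.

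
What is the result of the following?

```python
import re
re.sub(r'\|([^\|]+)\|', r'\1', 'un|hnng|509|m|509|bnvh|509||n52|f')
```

The replacement refers to a captured group, so each match is rewritten using its own captured text.

'unhnng509m509bnvh509|n52f'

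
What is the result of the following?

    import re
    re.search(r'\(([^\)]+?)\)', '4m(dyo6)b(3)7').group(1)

Unlike `match`, `search` isn't anchored — it looks for the pattern anywhere in the string.
The match spans [2:8] → '(dyo6)'.
Captured: group 1 = 'dyo6'.

'dyo6'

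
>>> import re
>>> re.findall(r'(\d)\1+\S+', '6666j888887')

['6']

A backreference is literal: `\1` must see the identical characters the first group matched.
Matches: at [0:11] match '6666j888887', group 1 = '6'.
With a single group, `findall` returns only what that group captured — 1 item.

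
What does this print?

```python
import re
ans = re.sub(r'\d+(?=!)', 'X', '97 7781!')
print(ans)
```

97 X!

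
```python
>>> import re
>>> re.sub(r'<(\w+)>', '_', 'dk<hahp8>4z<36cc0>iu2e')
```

'dk_4z_iu2e'

Matches: at [2:9] → '<hahp8>'; at [11:18] → '<36cc0>'.
Every occurrence is swapped for '_'.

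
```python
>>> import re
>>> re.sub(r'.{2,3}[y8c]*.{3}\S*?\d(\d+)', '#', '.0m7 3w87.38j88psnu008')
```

'##'

`sub` substitutes '#' at each match site.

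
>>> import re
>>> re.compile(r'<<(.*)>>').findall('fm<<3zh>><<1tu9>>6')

['3zh>><<1tu9']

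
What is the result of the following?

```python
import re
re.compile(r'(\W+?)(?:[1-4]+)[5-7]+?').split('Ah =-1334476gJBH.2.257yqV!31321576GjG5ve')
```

This matches one or more of a non-word character (lazy) (captured); then one or more of a character in [1-4] (non-capturing group); then one or more of a character in [5-7] (lazy).
Matches to split on: at [2:11] → ' =-133447'; at [18:21] → '.25'; at [25:32] → '!313215'.
Because the pattern has a capturing group, `split` also inserts each captured text between the pieces.

['Ah', ' =-', '6gJBH.2', '.', '7yqV', '!', '76GjG5ve']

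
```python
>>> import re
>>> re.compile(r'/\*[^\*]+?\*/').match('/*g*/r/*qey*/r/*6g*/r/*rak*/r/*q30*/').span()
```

(0, 5)

With `match`, the pattern is implicitly anchored at the beginning.
The match spans [0:5] → '/*g*/'.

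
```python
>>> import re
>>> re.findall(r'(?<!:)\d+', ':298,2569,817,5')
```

['98', '2569', '817', '5']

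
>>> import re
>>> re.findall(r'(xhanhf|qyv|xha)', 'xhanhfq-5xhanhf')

['xhanhf', 'xhanhf']

Alternation tries branches left to right and keeps the first one that lets the overall match succeed at that position.
Walking the string: at [0:6] match 'xhanhf', group 1 = 'xhanhf'; at [9:15] match 'xhanhf', group 1 = 'xhanhf'.
One capturing group, so `findall` returns just the captured substring from each match — 2 in all.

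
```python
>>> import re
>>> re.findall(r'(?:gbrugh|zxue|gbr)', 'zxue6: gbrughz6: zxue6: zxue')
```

Alternation tries branches left to right and keeps the first one that lets the overall match succeed at that position.
With no groups in the pattern, `findall` gives back each whole match — 4 here.

['zxue', 'gbrugh', 'zxue', 'zxue']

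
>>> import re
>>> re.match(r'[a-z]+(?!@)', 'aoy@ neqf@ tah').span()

(0, 2)

The negative lookahead/lookbehind blocks any match where the forbidden context is present.
`re.match` won't scan ahead — the pattern has to work from the very first character.
The match spans [0:2] → 'ao'.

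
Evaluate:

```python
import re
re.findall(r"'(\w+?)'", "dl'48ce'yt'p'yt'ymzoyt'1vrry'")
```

['48ce', 'p', 'ymzoyt']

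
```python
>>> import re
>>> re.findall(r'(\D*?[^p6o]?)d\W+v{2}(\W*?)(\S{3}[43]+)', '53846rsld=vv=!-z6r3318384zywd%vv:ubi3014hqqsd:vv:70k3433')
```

[('rsl', '=!-', 'z6r33'), ('zyw', ':', 'ubi3'), ('hqqs', ':', '70k3433')]

Multiple groups make `findall` return tuples — one 3-tuple for each match.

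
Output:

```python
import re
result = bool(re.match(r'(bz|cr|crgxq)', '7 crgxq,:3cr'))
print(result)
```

`re.match` only tries the pattern at the start of the string.
Here the string doesn't start with a match, so the call returns None, and `bool(None)` is False.

False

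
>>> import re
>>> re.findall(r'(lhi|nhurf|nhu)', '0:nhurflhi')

['nhurf', 'lhi']

Branches in `(...|...)` are attempted left-to-right; the first branch that allows the whole pattern to succeed is taken.
Walking the string: at [2:7] match 'nhurf', group 1 = 'nhurf'; at [7:10] match 'lhi', group 1 = 'lhi'.
One capturing group, so `findall` returns just the captured substring from each match — 2 in all.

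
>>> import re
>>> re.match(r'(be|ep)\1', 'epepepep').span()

The backreference `\1` re-matches whatever the first group consumed, character for character.
`re.match` won't scan ahead — the pattern has to work from the very first character.
The match spans [0:4] → 'epep'.
Captured: group 1 = 'ep'.

(0, 4)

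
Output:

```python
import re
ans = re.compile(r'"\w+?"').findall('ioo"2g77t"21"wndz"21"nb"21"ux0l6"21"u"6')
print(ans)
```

['"2g77t"', '"wndz"', '"nb"', '"ux0l6"', '"u"']

Walking the string: at [3:10] → '"2g77t"'; at [12:18] → '"wndz"'; at [20:24] → '"nb"'; at [26:33] → '"ux0l6"'; at [35:38] → '"u"'.
With no groups in the pattern, `findall` gives back each whole match — 5 here.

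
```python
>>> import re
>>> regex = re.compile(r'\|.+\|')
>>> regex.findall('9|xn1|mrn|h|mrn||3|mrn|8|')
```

Scanning left to right: at [1:25] → '|xn1|mrn|h|mrn||3|mrn|8|'.
Since nothing is captured, `findall` lists the 1 matched substring directly.

['|xn1|mrn|h|mrn||3|mrn|8|']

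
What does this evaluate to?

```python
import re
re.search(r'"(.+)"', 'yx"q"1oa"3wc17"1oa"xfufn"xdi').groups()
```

Unlike `match`, `search` isn't anchored — it looks for the pattern anywhere in the string.
The match spans [2:25] → '"q"1oa"3wc17"1oa"xfufn"'.
Captured: group 1 = 'q"1oa"3wc17"1oa"xfufn'.

('q"1oa"3wc17"1oa"xfufn',)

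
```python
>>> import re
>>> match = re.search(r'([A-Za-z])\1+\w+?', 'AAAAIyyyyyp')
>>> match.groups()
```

After group 1 captures some text, `\1` only succeeds where that same text appears again.
`re.search` scans for the first position where the pattern succeeds.
The match spans [0:5] → 'AAAAI'.
Captured: group 1 = 'A'.

('A',)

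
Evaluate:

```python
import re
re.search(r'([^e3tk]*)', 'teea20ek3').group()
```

The pattern matches zero or more of any character except [e3tk] (captured).
`re.search` scans for the first position where the pattern succeeds.
The match spans [0:0] → ''.
Captured: group 1 = ''.

''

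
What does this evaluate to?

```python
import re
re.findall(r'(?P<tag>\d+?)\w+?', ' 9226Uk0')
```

['9', '2']

This matches one or more of a digit (lazy) (captured as 'tag'); then one or more of a word character (lazy).
With the lazy modifier that quantifier settles for the fewest repetitions that let the rest of the pattern succeed (the atoms after it are unaffected and can still be greedy).
Scanning left to right: at [1:3] match '92', group 1 = '9'; at [3:5] match '26', group 1 = '2'.
Because there's exactly one group, `findall` drops the full match and keeps group 1 from each hit.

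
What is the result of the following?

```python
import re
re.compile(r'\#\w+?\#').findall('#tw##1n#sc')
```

With no groups in the pattern, `findall` gives back each whole match — 2 here.

['#tw#', '#1n#']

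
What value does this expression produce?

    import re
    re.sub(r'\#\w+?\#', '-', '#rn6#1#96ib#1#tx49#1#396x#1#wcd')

Matches: at [0:5] → '#rn6#'; at [6:12] → '#96ib#'; at [13:19] → '#tx49#'; at [20:26] → '#396x#'.
Each match is replaced by '-'.

'-1-1-1-1#wcd'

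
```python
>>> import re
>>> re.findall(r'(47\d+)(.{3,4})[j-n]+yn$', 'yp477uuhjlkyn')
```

This matches the literal '47', then one or more of a digit (captured); then 3 to 4 of any character (captured); then one or more of a character in [j-n], then the literal 'yn'; then anchored at the end.
Walking the string: at [2:13] match '477uuhjlkyn', groups = ('477', 'uuhj').
With 2 capturing groups, `findall` returns a 2-tuple per match.

[('477', 'uuhj')]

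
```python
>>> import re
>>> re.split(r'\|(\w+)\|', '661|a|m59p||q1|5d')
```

With a capturing group present, the delimiter's captured portion is kept in the result list.

['661', 'a', 'm59p|', 'q1', '5d']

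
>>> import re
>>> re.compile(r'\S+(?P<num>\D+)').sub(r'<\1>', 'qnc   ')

'<   >'

The pattern matches one or more of a non-whitespace character; then one or more of a non-digit (captured as 'num').
Matches: at [0:6] → 'qnc   '.
`\1` in the replacement pulls in group 1's text for each match.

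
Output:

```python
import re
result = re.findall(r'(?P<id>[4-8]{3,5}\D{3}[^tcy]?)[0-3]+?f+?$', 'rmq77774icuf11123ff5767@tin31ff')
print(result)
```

['5767@tin']

The pattern matches 3 to 5 of a character in [4-8], then exactly 3 of a non-digit, then optionally any character except [tcy] (captured as 'id'); then one or more of a character in [0-3] (lazy), then one or more of the literal 'f' (lazy); then anchored at the end.
Walking the string: at [19:31] match '5767@tin31ff', group 1 = '5767@tin'.
With a single group, `findall` returns only what that group captured — 1 item.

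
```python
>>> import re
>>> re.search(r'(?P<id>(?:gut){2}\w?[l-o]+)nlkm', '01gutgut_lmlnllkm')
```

Pattern: the literal 'gut' repeated 2 times, then optionally a word character, then one or more of a character in [l-o] (captured as 'id'); then the literal 'nlk', then a literal 'm'.
Unlike `match`, `search` isn't anchored — it looks for the pattern anywhere in the string.
Here the pattern never matches, so the call returns None.

None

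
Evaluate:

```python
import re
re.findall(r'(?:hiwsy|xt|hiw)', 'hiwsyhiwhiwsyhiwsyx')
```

['hiwsy', 'hiw', 'hiwsy', 'hiwsy']

Alternation isn't longest-match — the leftmost alternative that fits at this position is chosen.
No capturing groups, so `findall` returns the 4 full match strings.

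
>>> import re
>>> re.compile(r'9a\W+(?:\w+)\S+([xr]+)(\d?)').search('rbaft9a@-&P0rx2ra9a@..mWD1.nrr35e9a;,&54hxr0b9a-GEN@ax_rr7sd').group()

'9a@-&P0rx2ra9a@..mWD1.nrr35e9a;,&54hxr0b9a-GEN@ax_rr7'

Pattern: the literal '9a', then one or more of a non-word character; then one or more of a word character (non-capturing group); then one or more of a non-whitespace character; then one or more of one of [xr] (captured); then optionally a digit (captured).
The match spans [5:58] → '9a@-&P0rx2ra9a@..mWD1.nrr35e9a;,&54hxr0b9a-GEN@ax_rr7'.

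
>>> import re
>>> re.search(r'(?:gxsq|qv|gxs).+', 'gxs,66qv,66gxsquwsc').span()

(0, 19)

The match spans [0:19] → 'gxs,66qv,66gxsquwsc'.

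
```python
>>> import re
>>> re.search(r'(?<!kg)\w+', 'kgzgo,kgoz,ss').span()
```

(0, 5)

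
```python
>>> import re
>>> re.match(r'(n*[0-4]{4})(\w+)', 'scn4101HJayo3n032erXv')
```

None

The pattern matches zero or more of a literal 'n', then exactly 4 of a character in [0-4] (captured); then one or more of a word character (captured).
`re.match` only tries the pattern at the start of the string.
Here position 0 doesn't satisfy it, so the call returns None.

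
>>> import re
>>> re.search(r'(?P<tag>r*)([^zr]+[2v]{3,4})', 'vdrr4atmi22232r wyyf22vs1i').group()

The pattern matches zero or more of a literal 'r' (captured as 'tag'); then one or more of any character except [zr], then 3 to 4 of one of [2v] (captured).
The match spans [2:12] → 'rr4atmi222'.

'rr4atmi222'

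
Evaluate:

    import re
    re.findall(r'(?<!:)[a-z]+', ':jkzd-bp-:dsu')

['kzd', 'bp', 'su']

The negative lookahead/lookbehind blocks any match where the forbidden context is present.
Walking the string: at [2:5] → 'kzd'; at [6:8] → 'bp'; at [11:13] → 'su'.
`findall` yields the raw match text (3 of them) because the pattern has no groups.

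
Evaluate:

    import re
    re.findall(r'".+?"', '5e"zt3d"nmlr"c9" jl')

['"zt3d"', '"c9"']

A non-greedy quantifier consumes as few characters as it can — just enough that the remainder of the pattern still matches from where it stops; whatever follows it matches normally.
Walking the string: at [2:8] → '"zt3d"'; at [12:16] → '"c9"'.
Since nothing is captured, `findall` lists the 2 matched substrings directly.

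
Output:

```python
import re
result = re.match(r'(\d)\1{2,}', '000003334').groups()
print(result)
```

`\1` is not a pattern — it's the concrete string captured by group 1, re-applied verbatim.
`re.match` only tries the pattern at the start of the string.
The match spans [0:5] → '00000'.
Captured: group 1 = '0'.

('0',)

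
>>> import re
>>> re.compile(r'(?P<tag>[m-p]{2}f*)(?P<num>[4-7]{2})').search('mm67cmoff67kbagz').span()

(0, 4)

This matches exactly 2 of a character in [m-p], then zero or more of a literal 'f' (captured as 'tag'); then exactly 2 of a character in [4-7] (captured as 'num').
`re.search` tries every starting position until one works.
The match spans [0:4] → 'mm67'.
Captured: group 1 = 'mm', group 2 = '67'.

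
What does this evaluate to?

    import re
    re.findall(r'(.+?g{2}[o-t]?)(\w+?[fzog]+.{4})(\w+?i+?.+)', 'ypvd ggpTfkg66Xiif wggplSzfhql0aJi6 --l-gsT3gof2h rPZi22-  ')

The pattern matches one or more of any character (lazy), then exactly 2 of the literal 'g', then optionally a character in [o-t] (captured); then one or more of a word character (lazy), then one or more of one of [fzog], then exactly 4 of any character (captured); then one or more of a word character (lazy), then one or more of a literal 'i' (lazy), then one or more of any character (captured).
Scanning left to right: at [0:59] match 'ypvd ggpTfkg66Xiif wggplSzfhql0aJi6 --l-gsT3gof2h rPZi22-  ', groups = ('ypvd ggp', 'Tfkg66', 'Xiif wggplSzfhql0aJi6 --l-gsT3gof2h rPZi22-  ').
`findall` packs the 3 group values into a tuple for every match.

[('ypvd ggp', 'Tfkg66', 'Xiif wggplSzfhql0aJi6 --l-gsT3gof2h rPZi22-  ')]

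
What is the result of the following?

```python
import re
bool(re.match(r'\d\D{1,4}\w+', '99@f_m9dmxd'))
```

False

The pattern matches a digit; then 1 to 4 of a non-digit, then one or more of a word character.
With `match`, the pattern is implicitly anchored at the beginning.
Here the pattern fails at index 0, so the call returns None, and `bool(None)` is False.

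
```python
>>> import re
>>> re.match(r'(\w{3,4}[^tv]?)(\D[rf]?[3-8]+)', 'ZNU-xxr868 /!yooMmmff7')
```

None

Pattern: 3 to 4 of a word character, then optionally any character except [tv] (captured); then a non-digit, then optionally one of [rf], then one or more of a character in [3-8] (captured).
`re.match` only tries the pattern at the start of the string.
Here the string doesn't start with a match, so the call returns None.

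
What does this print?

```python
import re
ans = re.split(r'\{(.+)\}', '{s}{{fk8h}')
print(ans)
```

The group in the pattern means `split` returns the separators' captures alongside the pieces.

['', 's}{{fk8h', '']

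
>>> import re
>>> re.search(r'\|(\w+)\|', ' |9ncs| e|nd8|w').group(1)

'9ncs'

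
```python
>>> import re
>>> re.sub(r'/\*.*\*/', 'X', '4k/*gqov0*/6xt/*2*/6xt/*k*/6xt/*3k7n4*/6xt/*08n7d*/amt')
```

'4kXamt'

Matches: at [2:51] → '/*gqov0*/6xt/*2*/6xt/*k*/6xt/*3k7n4*/6xt/*08n7d*/'.
`sub` substitutes 'X' at each match site.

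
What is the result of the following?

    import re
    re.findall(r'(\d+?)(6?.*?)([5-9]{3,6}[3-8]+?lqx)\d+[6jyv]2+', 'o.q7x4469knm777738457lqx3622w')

[('7', 'x4469knm', '777738457lqx')]

Lazy quantifiers expand one character at a time until the remainder of the pattern can match.
With 3 capturing groups, `findall` returns a 3-tuple per match.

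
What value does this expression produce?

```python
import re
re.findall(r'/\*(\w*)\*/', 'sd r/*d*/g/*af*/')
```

['d', 'af']

With a single group, `findall` returns only what that group captured — 2 items.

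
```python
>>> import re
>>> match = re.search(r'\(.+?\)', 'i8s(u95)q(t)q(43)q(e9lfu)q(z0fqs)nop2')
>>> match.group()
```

Lazy quantifiers expand one character at a time until the remainder of the pattern can match.
The match spans [3:8] → '(u95)'.

'(u95)'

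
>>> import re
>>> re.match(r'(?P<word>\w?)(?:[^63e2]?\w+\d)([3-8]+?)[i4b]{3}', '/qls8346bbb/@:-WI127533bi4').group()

This matches optionally a word character (captured as 'word'); then optionally any character except [63e2], then one or more of a word character, then a digit (non-capturing group); then one or more of a character in [3-8] (lazy) (captured); then exactly 3 of one of [i4b].
With `match`, the pattern is implicitly anchored at the beginning.
The match spans [0:11] → '/qls8346bbb'.
Captured: group 1 = '', group 2 = '6'.

'/qls8346bbb'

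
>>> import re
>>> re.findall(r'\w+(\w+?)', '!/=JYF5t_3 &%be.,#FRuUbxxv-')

['3', 'e', 'v']

This matches one or more of a word character; then one or more of a word character (lazy) (captured).
Because there's exactly one group, `findall` drops the full match and keeps group 1 from each hit.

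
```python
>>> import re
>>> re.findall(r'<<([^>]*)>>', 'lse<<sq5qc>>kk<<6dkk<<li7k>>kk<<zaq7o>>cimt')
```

With a single group, `findall` returns only what that group captured — 3 items.

['sq5qc', '6dkk<<li7k', 'zaq7o']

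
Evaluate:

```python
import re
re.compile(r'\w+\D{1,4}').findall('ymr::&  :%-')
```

The pattern matches one or more of a word character; then 1 to 4 of a non-digit.
Walking the string: at [0:7] → 'ymr::& '.
No capturing groups, so `findall` returns the 1 full match string.

['ymr::& ']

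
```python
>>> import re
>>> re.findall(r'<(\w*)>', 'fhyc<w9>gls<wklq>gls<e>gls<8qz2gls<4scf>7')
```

Walking the string: at [4:8] match '<w9>', group 1 = 'w9'; at [11:17] match '<wklq>', group 1 = 'wklq'; at [20:23] match '<e>', group 1 = 'e'; at [34:40] match '<4scf>', group 1 = '4scf'.
Because there's exactly one group, `findall` drops the full match and keeps group 1 from each hit.

['w9', 'wklq', 'e', '4scf']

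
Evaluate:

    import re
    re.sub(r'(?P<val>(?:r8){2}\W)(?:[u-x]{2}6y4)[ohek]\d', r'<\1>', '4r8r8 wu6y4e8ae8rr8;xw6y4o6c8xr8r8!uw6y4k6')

This matches the literal 'r8' repeated 2 times, then a non-word character (captured as 'val'); then exactly 2 of a character in [u-x], then the literal '6y4' (non-capturing group); then one of [ohek], then a digit.
Matches: at [1:13] → 'r8r8 wu6y4e8'; at [30:42] → 'r8r8!uw6y4k6'.
Each match is replaced using the text its own group 1 captured.

'4<r8r8 >ae8rr8;xw6y4o6c8x<r8r8!>'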